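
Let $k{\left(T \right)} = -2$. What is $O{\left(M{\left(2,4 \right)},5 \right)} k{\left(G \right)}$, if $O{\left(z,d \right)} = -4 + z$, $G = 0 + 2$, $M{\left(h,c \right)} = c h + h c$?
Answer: $-24$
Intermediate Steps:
$M{\left(h,c \right)} = 2 c h$ ($M{\left(h,c \right)} = c h + c h = 2 c h$)
$G = 2$
$O{\left(M{\left(2,4 \right)},5 \right)} k{\left(G \right)} = \left(-4 + 2 \cdot 4 \cdot 2\right) \left(-2\right) = \left(-4 + 16\right) \left(-2\right) = 12 \left(-2\right) = -24$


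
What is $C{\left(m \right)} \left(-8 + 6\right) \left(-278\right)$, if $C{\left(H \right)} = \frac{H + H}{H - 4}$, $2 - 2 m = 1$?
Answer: $- \frac{1112}{7} \approx -158.86$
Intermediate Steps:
$m = \frac{1}{2}$ ($m = 1 - \frac{1}{2} = \frac{1}{2} \approx 0.5$)
$C{\left(H \right)} = \frac{2 H}{-4 + H}$
$C{\left(m \right)} \left(-8 + 6\right) \left(-278\right) = 2 \cdot \frac{1}{2} \frac{1}{-4 + \frac{1}{2}} \left(-8 + 6\right) \left(-278\right) = 2 \cdot \frac{1}{2} \frac{1}{- \frac{7}{2}} \left(-2\right) \left(-278\right) = 2 \cdot \frac{1}{2} \left(- \frac{2}{7}\right) \left(-2\right) \left(-278\right) = \left(- \frac{2}{7}\right) \left(-2\right) \left(-278\right) = \frac{4}{7} \left(-278\right) = - \frac{1112}{7}$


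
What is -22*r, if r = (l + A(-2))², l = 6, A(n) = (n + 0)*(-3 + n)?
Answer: -5632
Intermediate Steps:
A(n) = n*(-3 + n)
r = 256 (r = (6 - 2*(-3 - 2))² = (6 - 2*(-5))² = (6 + 10)² = 16² = 256)
-22*r = -22*256 = -5632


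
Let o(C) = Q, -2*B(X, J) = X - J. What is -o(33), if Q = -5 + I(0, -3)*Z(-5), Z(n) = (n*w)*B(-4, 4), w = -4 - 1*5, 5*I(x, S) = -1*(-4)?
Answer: -139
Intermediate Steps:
I(x, S) = ⅘ (I(x, S) = (-1*(-4))/5 = (⅕)*4 = ⅘)
B(X, J) = J/2 - X/2 (B(X, J) = -(X - J)/2 = J/2 - X/2)
w = -9 (w = -4 - 5 = -9)
Z(n) = -36*n (Z(n) = (n*(-9))*((½)*4 - ½*(-4)) = (-9*n)*(2 + 2) = -9*n*4 = -36*n)
Q = 139 (Q = -5 + 4*(-36*(-5))/5 = -5 + (⅘)*180 = -5 + 144 = 139)
o(C) = 139
-o(33) = -1*139 = -139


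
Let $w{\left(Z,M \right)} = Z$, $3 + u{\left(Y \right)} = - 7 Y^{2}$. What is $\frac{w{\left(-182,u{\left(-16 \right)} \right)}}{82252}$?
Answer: $- \frac{91}{41126} \approx -0.0022127$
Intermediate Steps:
$u{\left(Y \right)} = -3 - 7 Y^{2}$
$\frac{w{\left(-182,u{\left(-16 \right)} \right)}}{82252} = - \frac{182}{82252} = \left(-182\right) \frac{1}{82252} = - \frac{91}{41126}$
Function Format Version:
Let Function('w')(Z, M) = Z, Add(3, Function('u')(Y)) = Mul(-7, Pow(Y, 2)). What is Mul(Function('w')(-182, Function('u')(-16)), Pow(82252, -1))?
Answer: Rational(-91, 41126) ≈ -0.0022127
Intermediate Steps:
Function('u')(Y) = Add(-3, Mul(-7, Pow(Y, 2)))
Mul(Function('w')(-182, Function('u')(-16)), Pow(82252, -1)) = Mul(-182, Pow(82252, -1)) = Mul(-182, Rational(1, 82252)) = Rational(-91, 41126)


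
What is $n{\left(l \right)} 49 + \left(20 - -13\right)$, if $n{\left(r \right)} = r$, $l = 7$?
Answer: $376$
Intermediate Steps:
$n{\left(l \right)} 49 + \left(20 - -13\right) = 7 \cdot 49 + \left(20 - -13\right) = 343 + \left(20 + 13\right) = 343 + 33 = 376$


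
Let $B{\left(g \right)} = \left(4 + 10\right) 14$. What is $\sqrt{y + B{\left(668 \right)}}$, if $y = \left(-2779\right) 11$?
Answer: $i \sqrt{30373} \approx 174.28 i$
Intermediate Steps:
$B{\left(g \right)} = 196$ ($B{\left(g \right)} = 14 \cdot 14 = 196$)
$y = -30569$
$\sqrt{y + B{\left(668 \right)}} = \sqrt{-30569 + 196} = \sqrt{-30373} = i \sqrt{30373}$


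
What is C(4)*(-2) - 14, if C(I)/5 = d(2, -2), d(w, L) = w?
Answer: -34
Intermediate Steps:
C(I) = 10 (C(I) = 5*2 = 10)
C(4)*(-2) - 14 = 10*(-2) - 14 = -20 - 14 = -34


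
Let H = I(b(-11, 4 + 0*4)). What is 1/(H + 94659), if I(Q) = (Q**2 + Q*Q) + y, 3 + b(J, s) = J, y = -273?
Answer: 1/94778 ≈ 1.0551e-5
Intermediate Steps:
b(J, s) = -3 + J
I(Q) = -273 + 2*Q**2 (I(Q) = (Q**2 + Q*Q) - 273 = (Q**2 + Q**2) - 273 = 2*Q**2 - 273 = -273 + 2*Q**2)
H = 119 (H = -273 + 2*(-3 - 11)**2 = -273 + 2*(-14)**2 = -273 + 2*196 = -273 + 392 = 119)
1/(H + 94659) = 1/(119 + 94659) = 1/94778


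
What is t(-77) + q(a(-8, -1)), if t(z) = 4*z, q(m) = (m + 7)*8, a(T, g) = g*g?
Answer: -244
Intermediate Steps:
a(T, g) = g²
q(m) = 56 + 8*m (q(m) = (7 + m)*8 = 56 + 8*m)
t(-77) + q(a(-8, -1)) = 4*(-77) + (56 + 8*(-1)²) = -308 + (56 + 8*1) = -308 + (56 + 8) = -308 + 64 = -244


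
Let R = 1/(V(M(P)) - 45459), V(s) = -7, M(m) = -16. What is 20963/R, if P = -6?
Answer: -953103758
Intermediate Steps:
R = -1/45466 (R = 1/(-7 - 45459) = 1/(-45466) = -1/45466 ≈ -2.1994e-5)
20963/R = 20963/(-1/45466) = 20963*(-45466) = -953103758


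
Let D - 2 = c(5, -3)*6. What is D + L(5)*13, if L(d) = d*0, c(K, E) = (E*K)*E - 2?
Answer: 260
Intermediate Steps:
c(K, E) = -2 + K*E² (c(K, E) = K*E² - 2 = -2 + K*E²)
L(d) = 0
D = 260 (D = 2 + (-2 + 5*(-3)²)*6 = 2 + (-2 + 5*9)*6 = 2 + (-2 + 45)*6 = 2 + 43*6 = 2 + 258 = 260)
D + L(5)*13 = 260 + 0*13 = 260 + 0 = 260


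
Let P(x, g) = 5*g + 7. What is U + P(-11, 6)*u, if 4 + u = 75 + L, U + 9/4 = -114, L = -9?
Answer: 8711/4 ≈ 2177.8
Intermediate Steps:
U = -465/4 (U = -9/4 - 114 = -465/4 ≈ -116.25)
u = 62 (u = -4 + (75 - 9) = -4 + 66 = 62)
P(x, g) = 7 + 5*g
U + P(-11, 6)*u = -465/4 + (7 + 5*6)*62 = -465/4 + (7 + 30)*62 = -465/4 + 37*62 = -465/4 + 2294 = 8711/4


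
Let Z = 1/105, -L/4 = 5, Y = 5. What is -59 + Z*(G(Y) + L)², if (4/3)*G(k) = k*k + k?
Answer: -4951/84 ≈ -58.940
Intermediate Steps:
L = -20 (L = -4*5 = -20)
G(k) = 3*k/4 + 3*k²/4 (G(k) = 3*(k*k + k)/4 = 3*(k² + k)/4 = 3*(k + k²)/4 = 3*k/4 + 3*k²/4)
Z = 1/105 ≈ 0.0095238
-59 + Z*(G(Y) + L)² = -59 + ((¾)*5*(1 + 5) - 20)²/105 = -59 + ((¾)*5*6 - 20)²/105 = -59 + (45/2 - 20)²/105 = -59 + (5/2)²/105 = -59 + (1/105)*(25/4) = -59 + 5/84 = -4951/84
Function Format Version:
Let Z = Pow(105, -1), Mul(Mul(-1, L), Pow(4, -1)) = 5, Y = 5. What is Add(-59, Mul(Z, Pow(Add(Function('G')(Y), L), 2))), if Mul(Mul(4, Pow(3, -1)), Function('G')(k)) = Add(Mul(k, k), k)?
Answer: Rational(-4951, 84) ≈ -58.940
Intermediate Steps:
L = -20 (L = Mul(-4, 5) = -20)
Function('G')(k) = Add(Mul(Rational(3, 4), k), Mul(Rational(3, 4), Pow(k, 2))) (Function('G')(k) = Mul(Rational(3, 4), Add(Mul(k, k), k)) = Mul(Rational(3, 4), Add(Pow(k, 2), k)) = Mul(Rational(3, 4), Add(k, Pow(k, 2))) = Add(Mul(Rational(3, 4), k), Mul(Rational(3, 4), Pow(k, 2))))
Z = Rational(1, 105) ≈ 0.0095238
Add(-59, Mul(Z, Pow(Add(Function('G')(Y), L), 2))) = Add(-59, Mul(Rational(1, 105), Pow(Add(Mul(Rational(3, 4), 5, Add(1, 5)), -20), 2))) = Add(-59, Mul(Rational(1, 105), Pow(Add(Mul(Rational(3, 4), 5, 6), -20), 2))) = Add(-59, Mul(Rational(1, 105), Pow(Add(Rational(45, 2), -20), 2))) = Add(-59, Mul(Rational(1, 105), Pow(Rational(5, 2), 2))) = Add(-59, Mul(Rational(1, 105), Rational(25, 4))) = Add(-59, Rational(5, 84)) = Rational(-4951, 84)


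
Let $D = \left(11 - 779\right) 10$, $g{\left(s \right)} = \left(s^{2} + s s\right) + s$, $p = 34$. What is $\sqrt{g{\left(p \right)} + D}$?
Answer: $i \sqrt{5334} \approx 73.034 i$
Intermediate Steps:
$g{\left(s \right)} = s + 2 s^{2}$ ($g{\left(s \right)} = \left(s^{2} + s^{2}\right) + s = 2 s^{2} + s = s + 2 s^{2}$)
$D = -7680$ ($D = \left(11 - 779\right) 10 = \left(-768\right) 10 = -7680$)
$\sqrt{g{\left(p \right)} + D} = \sqrt{34 \left(1 + 2 \cdot 34\right) - 7680} = \sqrt{34 \left(1 + 68\right) - 7680} = \sqrt{34 \cdot 69 - 7680} = \sqrt{2346 - 7680} = \sqrt{-5334} = i \sqrt{5334}$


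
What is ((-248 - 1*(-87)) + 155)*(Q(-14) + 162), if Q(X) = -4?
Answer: -948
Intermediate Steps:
((-248 - 1*(-87)) + 155)*(Q(-14) + 162) = ((-248 - 1*(-87)) + 155)*(-4 + 162) = ((-248 + 87) + 155)*158 = (-161 + 155)*158 = -6*158 = -948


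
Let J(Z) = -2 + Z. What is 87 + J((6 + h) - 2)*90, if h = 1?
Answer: 357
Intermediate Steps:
87 + J((6 + h) - 2)*90 = 87 + (-2 + ((6 + 1) - 2))*90 = 87 + (-2 + (7 - 2))*90 = 87 + (-2 + 5)*90 = 87 + 3*90 = 87 + 270 = 357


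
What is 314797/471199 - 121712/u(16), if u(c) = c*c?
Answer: -3579374041/7539184 ≈ -474.77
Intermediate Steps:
u(c) = c**2
314797/471199 - 121712/u(16) = 314797/471199 - 121712/(16**2) = 314797*(1/471199) - 121712/256 = 314797/471199 - 121712*1/256 = 314797/471199 - 7607/16 = -3579374041/7539184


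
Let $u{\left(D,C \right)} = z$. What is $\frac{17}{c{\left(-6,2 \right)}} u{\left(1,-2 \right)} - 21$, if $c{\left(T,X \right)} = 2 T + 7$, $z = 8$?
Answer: $- \frac{241}{5} \approx -48.2$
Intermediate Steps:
$u{\left(D,C \right)} = 8$
$c{\left(T,X \right)} = 7 + 2 T$
$\frac{17}{c{\left(-6,2 \right)}} u{\left(1,-2 \right)} - 21 = \frac{17}{7 + 2 \left(-6\right)} 8 - 21 = \frac{17}{7 - 12} \cdot 8 - 21 = \frac{17}{-5} \cdot 8 - 21 = 17 \left(- \frac{1}{5}\right) 8 - 21 = \left(- \frac{17}{5}\right) 8 - 21 = - \frac{136}{5} - 21 = - \frac{241}{5}$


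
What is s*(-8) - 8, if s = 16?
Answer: -136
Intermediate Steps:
s*(-8) - 8 = 16*(-8) - 8 = -128 - 8 = -136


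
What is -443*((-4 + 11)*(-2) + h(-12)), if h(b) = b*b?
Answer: -57590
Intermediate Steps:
h(b) = b²
-443*((-4 + 11)*(-2) + h(-12)) = -443*((-4 + 11)*(-2) + (-12)²) = -443*(7*(-2) + 144) = -443*(-14 + 144) = -443*130 = -57590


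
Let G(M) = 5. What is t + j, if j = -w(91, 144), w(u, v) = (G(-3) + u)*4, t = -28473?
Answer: -28857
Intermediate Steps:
w(u, v) = 20 + 4*u (w(u, v) = (5 + u)*4 = 20 + 4*u)
j = -384 (j = -(20 + 4*91) = -(20 + 364) = -1*384 = -384)
t + j = -28473 - 384 = -28857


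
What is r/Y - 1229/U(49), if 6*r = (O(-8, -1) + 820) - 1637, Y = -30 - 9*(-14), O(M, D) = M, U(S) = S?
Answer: -249443/9408 ≈ -26.514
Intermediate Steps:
Y = 96 (Y = -30 + 126 = 96)
r = -275/2 (r = ((-8 + 820) - 1637)/6 = (812 - 1637)/6 = (1/6)*(-825) = -275/2 ≈ -137.50)
r/Y - 1229/U(49) = -275/2/96 - 1229/49 = -275/2*1/96 - 1229*1/49 = -275/192 - 1229/49 = -249443/9408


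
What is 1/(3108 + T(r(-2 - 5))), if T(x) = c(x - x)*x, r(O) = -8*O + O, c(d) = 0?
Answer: 1/3108 ≈ 0.00032175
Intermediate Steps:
r(O) = -7*O
T(x) = 0 (T(x) = 0*x = 0)
1/(3108 + T(r(-2 - 5))) = 1/(3108 + 0) = 1/3108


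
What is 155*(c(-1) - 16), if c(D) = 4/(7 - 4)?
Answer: -6820/3 ≈ -2273.3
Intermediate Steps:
c(D) = 4/3
155*(c(-1) - 16) = 155*(4/3 - 16) = 155*(-44/3) = -6820/3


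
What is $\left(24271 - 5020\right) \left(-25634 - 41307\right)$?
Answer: $-1288681191$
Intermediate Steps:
$\left(24271 - 5020\right) \left(-25634 - 41307\right) = 19251 \left(-66941\right) = -1288681191$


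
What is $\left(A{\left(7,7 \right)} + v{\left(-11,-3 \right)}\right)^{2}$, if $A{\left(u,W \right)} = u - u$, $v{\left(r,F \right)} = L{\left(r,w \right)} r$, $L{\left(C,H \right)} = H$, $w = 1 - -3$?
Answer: $1936$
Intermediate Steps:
$w = 4$ ($w = 1 + 3 = 4$)
$v{\left(r,F \right)} = 4 r$
$A{\left(u,W \right)} = 0$
$\left(A{\left(7,7 \right)} + v{\left(-11,-3 \right)}\right)^{2} = \left(0 + 4 \left(-11\right)\right)^{2} = \left(0 - 44\right)^{2} = \left(-44\right)^{2} = 1936$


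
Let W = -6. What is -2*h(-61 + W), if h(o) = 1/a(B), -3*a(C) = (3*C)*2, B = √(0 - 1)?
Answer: -I ≈ -1.0*I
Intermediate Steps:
B = I (B = √(-1) = I ≈ 1.0*I)
a(C) = -2*C (a(C) = -3*C*2/3 = -2*C)
h(o) = I/2 (h(o) = 1/(-2*I) = I/2)
-2*h(-61 + W) = -I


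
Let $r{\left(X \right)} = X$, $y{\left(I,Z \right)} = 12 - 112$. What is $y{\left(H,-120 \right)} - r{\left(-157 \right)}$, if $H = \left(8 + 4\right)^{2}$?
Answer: $57$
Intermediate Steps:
$H = 144$ ($H = 12^{2} = 144$)
$y{\left(I,Z \right)} = -100$ ($y{\left(I,Z \right)} = 12 - 112 = -100$)
$y{\left(H,-120 \right)} - r{\left(-157 \right)} = -100 - -157 = -100 + 157 = 57$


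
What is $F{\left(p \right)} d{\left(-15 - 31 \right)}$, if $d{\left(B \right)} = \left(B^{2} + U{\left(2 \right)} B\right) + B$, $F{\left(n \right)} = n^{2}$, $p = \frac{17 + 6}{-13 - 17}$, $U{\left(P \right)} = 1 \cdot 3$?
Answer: $\frac{85169}{75} \approx 1135.6$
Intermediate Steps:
$U{\left(P \right)} = 3$
$p = - \frac{23}{30}$ ($p = \frac{23}{-30} = 23 \left(- \frac{1}{30}\right) = - \frac{23}{30} \approx -0.76667$)
$d{\left(B \right)} = B^{2} + 4 B$ ($d{\left(B \right)} = \left(B^{2} + 3 B\right) + B = B^{2} + 4 B$)
$F{\left(p \right)} d{\left(-15 - 31 \right)} = \left(- \frac{23}{30}\right)^{2} \left(-15 - 31\right) \left(4 - 46\right) = \frac{529 \left(- 46 \left(4 - 46\right)\right)}{900} = \frac{529 \left(\left(-46\right) \left(-42\right)\right)}{900} = \frac{529}{900} \cdot 1932 = \frac{85169}{75}$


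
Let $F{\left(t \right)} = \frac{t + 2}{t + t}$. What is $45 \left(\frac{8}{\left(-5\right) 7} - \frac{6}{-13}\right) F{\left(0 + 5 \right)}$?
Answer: $\frac{477}{65} \approx 7.3385$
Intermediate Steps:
$F{\left(t \right)} = \frac{2 + t}{2 t}$
$45 \left(\frac{8}{\left(-5\right) 7} - \frac{6}{-13}\right) F{\left(0 + 5 \right)} = 45 \left(\frac{8}{\left(-5\right) 7} - \frac{6}{-13}\right) \frac{2 + \left(0 + 5\right)}{2 \left(0 + 5\right)} = 45 \left(\frac{8}{-35} - - \frac{6}{13}\right) \frac{2 + 5}{2 \cdot 5} = 45 \left(8 \left(- \frac{1}{35}\right) + \frac{6}{13}\right) \frac{1}{2} \cdot \frac{1}{5} \cdot 7 = 45 \left(- \frac{8}{35} + \frac{6}{13}\right) \frac{7}{10} = 45 \cdot \frac{106}{455} \cdot \frac{7}{10} = \frac{954}{91} \cdot \frac{7}{10} = \frac{477}{65}$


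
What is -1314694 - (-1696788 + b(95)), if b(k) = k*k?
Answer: 373069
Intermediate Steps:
b(k) = k²
-1314694 - (-1696788 + b(95)) = -1314694 - (-1696788 + 95²) = -1314694 - (-1696788 + 9025) = -1314694 - 1*(-1687763) = -1314694 + 1687763 = 373069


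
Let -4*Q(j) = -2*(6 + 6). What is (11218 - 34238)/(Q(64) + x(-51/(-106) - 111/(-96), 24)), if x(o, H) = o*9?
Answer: -39041920/35169 ≈ -1110.1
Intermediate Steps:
Q(j) = 6 (Q(j) = -(-1)*(6 + 6)/2 = -(-1)*12/2 = -¼*(-24) = 6)
x(o, H) = 9*o
(11218 - 34238)/(Q(64) + x(-51/(-106) - 111/(-96), 24)) = (11218 - 34238)/(6 + 9*(-51/(-106) - 111/(-96))) = -23020/(6 + 9*(-51*(-1/106) - 111*(-1/96))) = -23020/(6 + 9*(51/106 + 37/32)) = -23020/(6 + 9*(2777/1696)) = -23020/(6 + 24993/1696) = -23020/35169/1696 = -23020*1696/35169 = -39041920/35169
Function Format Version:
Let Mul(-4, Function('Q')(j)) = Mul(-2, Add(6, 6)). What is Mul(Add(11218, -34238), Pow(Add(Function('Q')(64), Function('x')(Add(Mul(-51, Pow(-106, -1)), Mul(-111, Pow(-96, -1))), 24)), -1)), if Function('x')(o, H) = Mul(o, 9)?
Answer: Rational(-39041920, 35169) ≈ -1110.1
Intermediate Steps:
Function('Q')(j) = 6 (Function('Q')(j) = Mul(Rational(-1, 4), Mul(-2, Add(6, 6))) = Mul(Rational(-1, 4), Mul(-2, 12)) = Mul(Rational(-1, 4), -24) = 6)
Function('x')(o, H) = Mul(9, o)
Mul(Add(11218, -34238), Pow(Add(Function('Q')(64), Function('x')(Add(Mul(-51, Pow(-106, -1)), Mul(-111, Pow(-96, -1))), 24)), -1)) = Mul(Add(11218, -34238), Pow(Add(6, Mul(9, Add(Mul(-51, Pow(-106, -1)), Mul(-111, Pow(-96, -1))))), -1)) = Mul(-23020, Pow(Add(6, Mul(9, Add(Mul(-51, Rational(-1, 106)), Mul(-111, Rational(-1, 96))))), -1)) = Mul(-23020, Pow(Add(6, Mul(9, Add(Rational(51, 106), Rational(37, 32)))), -1)) = Mul(-23020, Pow(Add(6, Mul(9, Rational(2777, 1696))), -1)) = Mul(-23020, Pow(Add(6, Rational(24993, 1696)), -1)) = Mul(-23020, Pow(Rational(35169, 1696), -1)) = Mul(-23020, Rational(1696, 35169)) = Rational(-39041920, 35169)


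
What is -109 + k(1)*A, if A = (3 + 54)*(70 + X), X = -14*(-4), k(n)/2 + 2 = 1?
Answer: -14473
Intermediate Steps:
k(n) = -2 (k(n) = -4 + 2*1 = -4 + 2 = -2)
X = 56
A = 7182 (A = (3 + 54)*(70 + 56) = 57*126 = 7182)
-109 + k(1)*A = -109 - 2*7182 = -109 - 14364 = -14473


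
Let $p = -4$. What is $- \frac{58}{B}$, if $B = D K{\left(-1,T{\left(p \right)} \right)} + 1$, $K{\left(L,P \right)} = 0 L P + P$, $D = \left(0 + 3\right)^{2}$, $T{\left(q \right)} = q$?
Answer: $\frac{58}{35} \approx 1.6571$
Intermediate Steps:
$D = 9$ ($D = 3^{2} = 9$)
$K{\left(L,P \right)} = P$ ($K{\left(L,P \right)} = 0 P + P = 0 + P = P$)
$B = -35$ ($B = 9 \left(-4\right) + 1 = -36 + 1 = -35$)
$- \frac{58}{B} = - \frac{58}{-35} = \left(-58\right) \left(- \frac{1}{35}\right) = \frac{58}{35}$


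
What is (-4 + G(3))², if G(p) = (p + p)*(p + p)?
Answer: 1024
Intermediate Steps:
G(p) = 4*p² (G(p) = (2*p)*(2*p) = 4*p²)
(-4 + G(3))² = (-4 + 4*3²)² = (-4 + 4*9)² = (-4 + 36)² = 32² = 1024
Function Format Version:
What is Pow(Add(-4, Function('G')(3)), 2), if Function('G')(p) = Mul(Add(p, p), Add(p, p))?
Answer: 1024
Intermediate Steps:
Function('G')(p) = Mul(4, Pow(p, 2)) (Function('G')(p) = Mul(Mul(2, p), Mul(2, p)) = Mul(4, Pow(p, 2)))
Pow(Add(-4, Function('G')(3)), 2) = Pow(Add(-4, Mul(4, Pow(3, 2))), 2) = Pow(Add(-4, Mul(4, 9)), 2) = Pow(Add(-4, 36), 2) = Pow(32, 2) = 1024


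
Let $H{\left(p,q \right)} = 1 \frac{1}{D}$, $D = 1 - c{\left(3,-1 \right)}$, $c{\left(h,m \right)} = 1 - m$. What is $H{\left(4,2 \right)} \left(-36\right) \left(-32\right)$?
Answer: $-1152$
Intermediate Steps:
$D = -1$ ($D = 1 - \left(1 - -1\right) = 1 - \left(1 + 1\right) = 1 - 2 = -1$)
$H{\left(p,q \right)} = -1$ ($H{\left(p,q \right)} = 1 \frac{1}{-1} = 1 \left(-1\right) = -1$)
$H{\left(4,2 \right)} \left(-36\right) \left(-32\right) = \left(-1\right) \left(-36\right) \left(-32\right) = 36 \left(-32\right) = -1152$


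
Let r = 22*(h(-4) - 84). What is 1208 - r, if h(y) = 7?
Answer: 2902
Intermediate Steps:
r = -1694 (r = 22*(7 - 84) = 22*(-77) = -1694)
1208 - r = 1208 - 1*(-1694) = 1208 + 1694 = 2902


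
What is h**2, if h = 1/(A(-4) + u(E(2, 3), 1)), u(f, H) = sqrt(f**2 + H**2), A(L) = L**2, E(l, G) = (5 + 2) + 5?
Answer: (16 + sqrt(145))**(-2) ≈ 0.0012717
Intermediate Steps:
E(l, G) = 12 (E(l, G) = 7 + 5 = 12)
u(f, H) = sqrt(H**2 + f**2)
h = 1/(16 + sqrt(145)) (h = 1/((-4)**2 + sqrt(1**2 + 12**2)) = 1/(16 + sqrt(1 + 144)) = 1/(16 + sqrt(145)) ≈ 0.035661)
h**2 = (16/111 - sqrt(145)/111)**2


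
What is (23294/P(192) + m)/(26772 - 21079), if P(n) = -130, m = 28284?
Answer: 1826813/370045 ≈ 4.9367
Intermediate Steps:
(23294/P(192) + m)/(26772 - 21079) = (23294/(-130) + 28284)/(26772 - 21079) = (23294*(-1/130) + 28284)/5693 = (-11647/65 + 28284)*(1/5693) = (1826813/65)*(1/5693) = 1826813/370045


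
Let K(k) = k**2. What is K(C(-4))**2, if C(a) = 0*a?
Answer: 0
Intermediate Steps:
C(a) = 0
K(C(-4))**2 = (0**2)**2 = 0**2 = 0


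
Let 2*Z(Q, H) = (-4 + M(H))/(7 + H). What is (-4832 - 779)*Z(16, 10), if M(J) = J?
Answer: -16833/17 ≈ -990.18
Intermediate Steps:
Z(Q, H) = (-4 + H)/(2*(7 + H)) (Z(Q, H) = ((-4 + H)/(7 + H))/2 = (-4 + H)/(2*(7 + H)))
(-4832 - 779)*Z(16, 10) = (-4832 - 779)*((-4 + 10)/(2*(7 + 10))) = -5611*6/(2*17) = -5611*3/17 = -16833/17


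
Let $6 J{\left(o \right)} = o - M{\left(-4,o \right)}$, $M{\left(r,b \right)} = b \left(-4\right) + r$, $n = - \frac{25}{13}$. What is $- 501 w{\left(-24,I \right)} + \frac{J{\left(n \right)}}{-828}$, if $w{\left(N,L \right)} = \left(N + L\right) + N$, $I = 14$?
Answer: $\frac{1100123929}{64584} \approx 17034.0$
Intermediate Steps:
$n = - \frac{25}{13}$ ($n = \left(-25\right) \frac{1}{13} = - \frac{25}{13} \approx -1.9231$)
$w{\left(N,L \right)} = L + 2 N$ ($w{\left(N,L \right)} = \left(L + N\right) + N = L + 2 N$)
$M{\left(r,b \right)} = r - 4 b$ ($M{\left(r,b \right)} = - 4 b + r = r - 4 b$)
$J{\left(o \right)} = \frac{2}{3} + \frac{5 o}{6}$ ($J{\left(o \right)} = \frac{o - \left(-4 - 4 o\right)}{6} = \frac{o + \left(4 + 4 o\right)}{6} = \frac{4 + 5 o}{6} = \frac{2}{3} + \frac{5 o}{6}$)
$- 501 w{\left(-24,I \right)} + \frac{J{\left(n \right)}}{-828} = - 501 \left(14 + 2 \left(-24\right)\right) + \frac{\frac{2}{3} + \frac{5}{6} \left(- \frac{25}{13}\right)}{-828} = - 501 \left(14 - 48\right) + \left(\frac{2}{3} - \frac{125}{78}\right) \left(- \frac{1}{828}\right) = \left(-501\right) \left(-34\right) - - \frac{73}{64584} = 17034 + \frac{73}{64584} = \frac{1100123929}{64584}$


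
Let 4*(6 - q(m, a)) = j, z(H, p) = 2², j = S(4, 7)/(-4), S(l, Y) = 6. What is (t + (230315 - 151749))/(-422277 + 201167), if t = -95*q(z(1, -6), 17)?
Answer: -623683/1768880 ≈ -0.35259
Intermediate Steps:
j = -3/2 (j = 6/(-4) = 6*(-¼) = -3/2 ≈ -1.5000)
z(H, p) = 4
q(m, a) = 51/8 (q(m, a) = 6 - ¼*(-3/2) = 6 + 3/8 = 51/8)
t = -4845/8 (t = -95*51/8 = -4845/8 ≈ -605.63)
(t + (230315 - 151749))/(-422277 + 201167) = (-4845/8 + (230315 - 151749))/(-422277 + 201167) = (-4845/8 + 78566)/(-221110) = (623683/8)*(-1/221110) = -623683/1768880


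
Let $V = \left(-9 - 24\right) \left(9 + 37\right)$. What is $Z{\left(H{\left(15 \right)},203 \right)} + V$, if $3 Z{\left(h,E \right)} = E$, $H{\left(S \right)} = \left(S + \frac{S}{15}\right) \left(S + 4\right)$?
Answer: $- \frac{4351}{3} \approx -1450.3$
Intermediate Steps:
$H{\left(S \right)} = \frac{16 S \left(4 + S\right)}{15}$ ($H{\left(S \right)} = \left(S + S \frac{1}{15}\right) \left(4 + S\right) = \left(S + \frac{S}{15}\right) \left(4 + S\right) = \frac{16 S}{15} \left(4 + S\right) = \frac{16 S \left(4 + S\right)}{15}$)
$Z{\left(h,E \right)} = \frac{E}{3}$
$V = -1518$ ($V = \left(-33\right) 46 = -1518$)
$Z{\left(H{\left(15 \right)},203 \right)} + V = \frac{1}{3} \cdot 203 - 1518 = \frac{203}{3} - 1518 = - \frac{4351}{3}$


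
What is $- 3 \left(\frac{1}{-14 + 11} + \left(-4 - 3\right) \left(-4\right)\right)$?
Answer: $-83$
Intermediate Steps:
$- 3 \left(\frac{1}{-14 + 11} + \left(-4 - 3\right) \left(-4\right)\right) = - 3 \left(\frac{1}{-3} - -28\right) = - 3 \left(- \frac{1}{3} + 28\right) = \left(-3\right) \frac{83}{3} = -83$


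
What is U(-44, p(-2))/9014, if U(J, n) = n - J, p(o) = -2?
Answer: 21/4507 ≈ 0.0046594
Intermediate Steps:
U(-44, p(-2))/9014 = (-2 - 1*(-44))/9014 = (-2 + 44)*(1/9014) = 42*(1/9014) = 21/4507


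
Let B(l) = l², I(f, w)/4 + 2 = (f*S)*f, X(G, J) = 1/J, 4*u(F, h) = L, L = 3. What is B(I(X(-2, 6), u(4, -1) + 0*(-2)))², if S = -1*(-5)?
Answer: 20151121/6561 ≈ 3071.3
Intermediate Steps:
u(F, h) = ¾ (u(F, h) = (¼)*3 = ¾)
S = 5
I(f, w) = -8 + 20*f² (I(f, w) = -8 + 4*((f*5)*f) = -8 + 4*((5*f)*f) = -8 + 4*(5*f²) = -8 + 20*f²)
B(I(X(-2, 6), u(4, -1) + 0*(-2)))² = ((-8 + 20*(1/6)²)²)² = ((-8 + 20*(⅙)²)²)² = ((-8 + 20*(1/36))²)² = ((-8 + 5/9)²)² = ((-67/9)²)² = (4489/81)² = 20151121/6561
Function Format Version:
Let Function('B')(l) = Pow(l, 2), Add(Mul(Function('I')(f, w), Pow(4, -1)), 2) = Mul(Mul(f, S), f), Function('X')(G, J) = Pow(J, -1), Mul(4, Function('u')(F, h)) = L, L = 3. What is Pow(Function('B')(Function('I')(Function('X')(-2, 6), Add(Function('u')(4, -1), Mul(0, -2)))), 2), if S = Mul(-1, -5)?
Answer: Rational(20151121, 6561) ≈ 3071.3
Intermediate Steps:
Function('u')(F, h) = Rational(3, 4) (Function('u')(F, h) = Mul(Rational(1, 4), 3) = Rational(3, 4))
S = 5
Function('I')(f, w) = Add(-8, Mul(20, Pow(f, 2))) (Function('I')(f, w) = Add(-8, Mul(4, Mul(Mul(f, 5), f))) = Add(-8, Mul(4, Mul(Mul(5, f), f))) = Add(-8, Mul(4, Mul(5, Pow(f, 2)))) = Add(-8, Mul(20, Pow(f, 2))))
Pow(Function('B')(Function('I')(Function('X')(-2, 6), Add(Function('u')(4, -1), Mul(0, -2)))), 2) = Pow(Pow(Add(-8, Mul(20, Pow(Pow(6, -1), 2))), 2), 2) = Pow(Pow(Add(-8, Mul(20, Pow(Rational(1, 6), 2))), 2), 2) = Pow(Pow(Add(-8, Mul(20, Rational(1, 36))), 2), 2) = Pow(Pow(Add(-8, Rational(5, 9)), 2), 2) = Pow(Pow(Rational(-67, 9), 2), 2) = Pow(Rational(4489, 81), 2) = Rational(20151121, 6561)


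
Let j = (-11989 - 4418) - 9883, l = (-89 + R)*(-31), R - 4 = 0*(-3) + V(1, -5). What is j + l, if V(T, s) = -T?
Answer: -23624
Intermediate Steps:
R = 3 (R = 4 + (0*(-3) - 1*1) = 4 + (0 - 1) = 4 - 1 = 3)
l = 2666 (l = (-89 + 3)*(-31) = -86*(-31) = 2666)
j = -26290 (j = -16407 - 9883 = -26290)
j + l = -26290 + 2666 = -23624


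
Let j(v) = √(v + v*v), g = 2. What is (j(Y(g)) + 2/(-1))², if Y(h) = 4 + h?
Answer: (-2 + √42)² ≈ 20.077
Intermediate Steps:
j(v) = √(v + v²)
(j(Y(g)) + 2/(-1))² = (√((4 + 2)*(1 + (4 + 2))) + 2/(-1))² = (√(6*(1 + 6)) + 2*(-1))² = (√(6*7) - 2)² = (√42 - 2)² = (-2 + √42)²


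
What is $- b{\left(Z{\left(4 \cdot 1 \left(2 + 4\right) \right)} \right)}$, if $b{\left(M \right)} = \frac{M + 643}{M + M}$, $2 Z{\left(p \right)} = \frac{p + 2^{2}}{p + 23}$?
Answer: $- \frac{30235}{28} \approx -1079.8$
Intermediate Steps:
$Z{\left(p \right)} = \frac{4 + p}{2 \left(23 + p\right)}$ ($Z{\left(p \right)} = \frac{\left(p + 2^{2}\right) \frac{1}{p + 23}}{2} = \frac{\left(p + 4\right) \frac{1}{23 + p}}{2} = \frac{\left(4 + p\right) \frac{1}{23 + p}}{2} = \frac{\frac{1}{23 + p} \left(4 + p\right)}{2} = \frac{4 + p}{2 \left(23 + p\right)}$)
$b{\left(M \right)} = \frac{643 + M}{2 M}$
$- b{\left(Z{\left(4 \cdot 1 \left(2 + 4\right) \right)} \right)} = - \frac{643 + \frac{4 + 4 \cdot 1 \left(2 + 4\right)}{2 \left(23 + 4 \cdot 1 \left(2 + 4\right)\right)}}{2 \frac{4 + 4 \cdot 1 \left(2 + 4\right)}{2 \left(23 + 4 \cdot 1 \left(2 + 4\right)\right)}} = - \frac{643 + \frac{4 + 4 \cdot 6}{2 \left(23 + 4 \cdot 6\right)}}{2 \frac{4 + 4 \cdot 6}{2 \left(23 + 4 \cdot 6\right)}} = - \frac{643 + \frac{4 + 24}{2 \left(23 + 24\right)}}{2 \frac{4 + 24}{2 \left(23 + 24\right)}} = - \frac{643 + \frac{1}{2} \cdot \frac{1}{47} \cdot 28}{2 \cdot \frac{1}{2} \cdot \frac{1}{47} \cdot 28} = - \frac{643 + \frac{14}{47}}{2 \cdot \frac{14}{47}} = - \frac{47 \cdot 30235}{2 \cdot 14 \cdot 47} = \left(-1\right) \frac{30235}{28} = - \frac{30235}{28}$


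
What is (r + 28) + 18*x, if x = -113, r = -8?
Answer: -2014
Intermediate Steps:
(r + 28) + 18*x = (-8 + 28) + 18*(-113) = 20 - 2034 = -2014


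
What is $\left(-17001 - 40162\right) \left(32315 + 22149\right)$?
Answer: $-3113325632$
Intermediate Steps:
$\left(-17001 - 40162\right) \left(32315 + 22149\right) = \left(-57163\right) 54464 = -3113325632$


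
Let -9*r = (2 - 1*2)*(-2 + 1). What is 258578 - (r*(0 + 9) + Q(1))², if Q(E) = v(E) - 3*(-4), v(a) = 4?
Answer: 258322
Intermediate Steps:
Q(E) = 16 (Q(E) = 4 - 3*(-4) = 4 + 12 = 16)
r = 0 (r = -(2 - 1*2)*(-2 + 1)/9 = -(2 - 2)*(-1)/9 = -0*(-1) = -⅑*0 = 0)
258578 - (r*(0 + 9) + Q(1))² = 258578 - (0*(0 + 9) + 16)² = 258578 - (0*9 + 16)² = 258578 - (0 + 16)² = 258578 - 1*16² = 258578 - 1*256 = 258578 - 256 = 258322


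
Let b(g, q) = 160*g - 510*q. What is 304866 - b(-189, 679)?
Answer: 681396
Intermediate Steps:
b(g, q) = -510*q + 160*g
304866 - b(-189, 679) = 304866 - (-510*679 + 160*(-189)) = 304866 - (-346290 - 30240) = 304866 - 1*(-376530) = 304866 + 376530 = 681396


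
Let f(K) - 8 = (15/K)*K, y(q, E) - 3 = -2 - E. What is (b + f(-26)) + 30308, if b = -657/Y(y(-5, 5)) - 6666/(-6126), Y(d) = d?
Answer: 124547045/4084 ≈ 30496.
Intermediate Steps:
y(q, E) = 1 - E (y(q, E) = 3 + (-2 - E) = 1 - E)
b = 675241/4084 (b = -657/(1 - 1*5) - 6666/(-6126) = -657/(1 - 5) - 6666*(-1/6126) = -657/(-4) + 1111/1021 = -657*(-1/4) + 1111/1021 = 657/4 + 1111/1021 = 675241/4084 ≈ 165.34)
f(K) = 23 (f(K) = 8 + (15/K)*K = 8 + 15 = 23)
(b + f(-26)) + 30308 = (675241/4084 + 23) + 30308 = 769173/4084 + 30308 = 124547045/4084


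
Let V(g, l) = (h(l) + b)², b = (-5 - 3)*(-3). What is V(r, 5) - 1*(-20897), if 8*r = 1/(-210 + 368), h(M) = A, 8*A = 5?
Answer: 1376217/64 ≈ 21503.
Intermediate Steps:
A = 5/8 (A = (⅛)*5 = 5/8 ≈ 0.62500)
b = 24 (b = -8*(-3) = 24)
h(M) = 5/8
r = 1/1264 (r = 1/(8*(-210 + 368)) = (⅛)/158 = (⅛)*(1/158) = 1/1264 ≈ 0.00079114)
V(g, l) = 38809/64 (V(g, l) = (5/8 + 24)² = (197/8)² = 38809/64)
V(r, 5) - 1*(-20897) = 38809/64 - 1*(-20897) = 38809/64 + 20897 = 1376217/64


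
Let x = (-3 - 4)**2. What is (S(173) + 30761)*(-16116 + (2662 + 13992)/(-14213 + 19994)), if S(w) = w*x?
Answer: -3655017424196/5781 ≈ -6.3225e+8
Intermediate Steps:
x = 49 (x = (-7)**2 = 49)
S(w) = 49*w (S(w) = w*49 = 49*w)
(S(173) + 30761)*(-16116 + (2662 + 13992)/(-14213 + 19994)) = (49*173 + 30761)*(-16116 + (2662 + 13992)/(-14213 + 19994)) = (8477 + 30761)*(-16116 + 16654/5781) = 39238*(-16116 + 16654*(1/5781)) = 39238*(-16116 + 16654/5781) = 39238*(-93149942/5781) = -3655017424196/5781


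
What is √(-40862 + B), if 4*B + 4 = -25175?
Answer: I*√188627/2 ≈ 217.16*I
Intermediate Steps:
B = -25179/4 (B = -1 + (¼)*(-25175) = -1 - 25175/4 = -25179/4 ≈ -6294.8)
√(-40862 + B) = √(-40862 - 25179/4) = √(-188627/4) = I*√188627/2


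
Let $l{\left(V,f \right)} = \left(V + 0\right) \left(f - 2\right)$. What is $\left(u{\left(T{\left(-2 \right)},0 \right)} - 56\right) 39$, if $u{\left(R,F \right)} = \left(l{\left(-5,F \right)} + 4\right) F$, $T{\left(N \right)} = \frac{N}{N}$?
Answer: $-2184$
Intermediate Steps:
$l{\left(V,f \right)} = V \left(-2 + f\right)$
$T{\left(N \right)} = 1$
$u{\left(R,F \right)} = F \left(14 - 5 F\right)$ ($u{\left(R,F \right)} = \left(- 5 \left(-2 + F\right) + 4\right) F = \left(\left(10 - 5 F\right) + 4\right) F = \left(14 - 5 F\right) F = F \left(14 - 5 F\right)$)
$\left(u{\left(T{\left(-2 \right)},0 \right)} - 56\right) 39 = \left(0 \left(14 - 0\right) - 56\right) 39 = \left(0 \left(14 + 0\right) - 56\right) 39 = \left(0 \cdot 14 - 56\right) 39 = \left(0 - 56\right) 39 = \left(-56\right) 39 = -2184$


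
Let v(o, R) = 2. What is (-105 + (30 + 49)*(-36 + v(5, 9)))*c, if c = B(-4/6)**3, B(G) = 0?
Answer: 0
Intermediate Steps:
c = 0 (c = 0**3 = 0)
(-105 + (30 + 49)*(-36 + v(5, 9)))*c = (-105 + (30 + 49)*(-36 + 2))*0 = (-105 + 79*(-34))*0 = (-105 - 2686)*0 = -2791*0 = 0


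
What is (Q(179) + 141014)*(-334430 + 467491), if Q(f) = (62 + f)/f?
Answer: 3358692097567/179 ≈ 1.8764e+10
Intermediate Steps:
Q(f) = (62 + f)/f
(Q(179) + 141014)*(-334430 + 467491) = ((62 + 179)/179 + 141014)*(-334430 + 467491) = ((1/179)*241 + 141014)*133061 = (241/179 + 141014)*133061 = (25241747/179)*133061 = 3358692097567/179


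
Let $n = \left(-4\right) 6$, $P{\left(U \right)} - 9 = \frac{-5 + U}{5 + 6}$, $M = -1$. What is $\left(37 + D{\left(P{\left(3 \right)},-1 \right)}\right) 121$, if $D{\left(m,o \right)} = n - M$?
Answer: $1694$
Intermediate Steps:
$P{\left(U \right)} = \frac{94}{11} + \frac{U}{11}$ ($P{\left(U \right)} = 9 + \frac{-5 + U}{5 + 6} = 9 + \frac{-5 + U}{11} = 9 + \left(-5 + U\right) \frac{1}{11} = 9 + \left(- \frac{5}{11} + \frac{U}{11}\right) = \frac{94}{11} + \frac{U}{11}$)
$n = -24$
$D{\left(m,o \right)} = -23$ ($D{\left(m,o \right)} = -24 - -1 = -24 + 1 = -23$)
$\left(37 + D{\left(P{\left(3 \right)},-1 \right)}\right) 121 = \left(37 - 23\right) 121 = 14 \cdot 121 = 1694$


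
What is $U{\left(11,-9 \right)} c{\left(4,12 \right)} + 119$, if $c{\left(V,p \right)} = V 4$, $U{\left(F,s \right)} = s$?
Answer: $-25$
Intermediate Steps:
$c{\left(V,p \right)} = 4 V$
$U{\left(11,-9 \right)} c{\left(4,12 \right)} + 119 = - 9 \cdot 4 \cdot 4 + 119 = \left(-9\right) 16 + 119 = -144 + 119 = -25$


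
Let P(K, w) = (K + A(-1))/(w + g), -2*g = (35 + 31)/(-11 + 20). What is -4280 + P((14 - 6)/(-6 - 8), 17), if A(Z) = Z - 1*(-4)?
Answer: -1198349/280 ≈ -4279.8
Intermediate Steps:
A(Z) = 4 + Z (A(Z) = Z + 4 = 4 + Z)
g = -11/3 (g = -(35 + 31)/(2*(-11 + 20)) = -33/9 = -1/2*22/3 = -11/3 ≈ -3.6667)
P(K, w) = (3 + K)/(-11/3 + w) (P(K, w) = (K + (4 - 1))/(w - 11/3) = (K + 3)/(-11/3 + w) = (3 + K)/(-11/3 + w))
-4280 + P((14 - 6)/(-6 - 8), 17) = -4280 + 3*(3 + (14 - 6)/(-6 - 8))/(-11 + 3*17) = -4280 + 3*(3 + 8/(-14))/(-11 + 51) = -4280 + 3*(3 + 8*(-1/14))/40 = -4280 + 3*(1/40)*(3 - 4/7) = -4280 + 3*(1/40)*(17/7) = -4280 + 51/280 = -1198349/280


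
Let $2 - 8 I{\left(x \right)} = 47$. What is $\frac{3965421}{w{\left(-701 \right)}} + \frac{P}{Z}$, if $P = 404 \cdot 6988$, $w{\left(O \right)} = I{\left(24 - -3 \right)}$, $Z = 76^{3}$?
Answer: $- \frac{290118128111}{411540} \approx -7.0496 \cdot 10^{5}$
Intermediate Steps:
$Z = 438976$
$I{\left(x \right)} = - \frac{45}{8}$ ($I{\left(x \right)} = \frac{1}{4} - \frac{47}{8} = - \frac{45}{8}$)
$w{\left(O \right)} = - \frac{45}{8}$
$P = 2823152$
$\frac{3965421}{w{\left(-701 \right)}} + \frac{P}{Z} = \frac{3965421}{- \frac{45}{8}} + \frac{2823152}{438976} = 3965421 \left(- \frac{8}{45}\right) + 2823152 \cdot \frac{1}{438976} = - \frac{10574456}{15} + \frac{176447}{27436} = - \frac{290118128111}{411540}$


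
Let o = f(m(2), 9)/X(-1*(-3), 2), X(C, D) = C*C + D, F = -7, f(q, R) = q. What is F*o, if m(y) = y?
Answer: -14/11 ≈ -1.2727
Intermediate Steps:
X(C, D) = D + C² (X(C, D) = C² + D = D + C²)
o = 2/11 (o = 2/(2 + (-1*(-3))²) = 2/(2 + 3²) = 2/(2 + 9) = 2/11 ≈ 0.18182)
F*o = -7*2/11 = -14/11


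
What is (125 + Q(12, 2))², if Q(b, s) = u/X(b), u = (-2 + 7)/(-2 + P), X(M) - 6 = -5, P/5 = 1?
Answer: 144400/9 ≈ 16044.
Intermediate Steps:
P = 5 (P = 5*1 = 5)
X(M) = 1 (X(M) = 6 - 5 = 1)
u = 5/3 (u = (-2 + 7)/(-2 + 5) = 5/3 ≈ 1.6667)
Q(b, s) = 5/3 (Q(b, s) = (5/3)/1 = (5/3)*1 = 5/3)
(125 + Q(12, 2))² = (125 + 5/3)² = (380/3)² = 144400/9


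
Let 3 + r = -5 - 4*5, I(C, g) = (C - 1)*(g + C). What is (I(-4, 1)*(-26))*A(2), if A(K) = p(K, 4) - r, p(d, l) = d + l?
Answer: -13260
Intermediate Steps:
I(C, g) = (-1 + C)*(C + g)
r = -28 (r = -3 + (-5 - 4*5) = -3 + (-5 - 20) = -3 - 25 = -28)
A(K) = 32 + K (A(K) = (K + 4) - 1*(-28) = (4 + K) + 28 = 32 + K)
(I(-4, 1)*(-26))*A(2) = (((-4)**2 - 1*(-4) - 1*1 - 4*1)*(-26))*(32 + 2) = ((16 + 4 - 1 - 4)*(-26))*34 = (15*(-26))*34 = -390*34 = -13260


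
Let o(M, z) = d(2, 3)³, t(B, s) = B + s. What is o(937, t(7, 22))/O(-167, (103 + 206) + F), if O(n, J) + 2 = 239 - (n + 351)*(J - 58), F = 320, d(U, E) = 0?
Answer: 0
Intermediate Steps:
o(M, z) = 0 (o(M, z) = 0³ = 0)
O(n, J) = 237 - (-58 + J)*(351 + n) (O(n, J) = -2 + (239 - (n + 351)*(J - 58)) = -2 + (239 - (351 + n)*(-58 + J)) = -2 + (239 - (-58 + J)*(351 + n)) = 237 - (-58 + J)*(351 + n))
o(937, t(7, 22))/O(-167, (103 + 206) + F) = 0/(20595 - 351*((103 + 206) + 320) + 58*(-167) - 1*((103 + 206) + 320)*(-167)) = 0/(20595 - 351*(309 + 320) - 9686 - 1*(309 + 320)*(-167)) = 0/(20595 - 351*629 - 9686 - 1*629*(-167)) = 0/(20595 - 220779 - 9686 + 105043) = 0/(-104827) = 0*(-1/104827) = 0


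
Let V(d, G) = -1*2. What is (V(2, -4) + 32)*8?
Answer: 240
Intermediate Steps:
V(d, G) = -2
(V(2, -4) + 32)*8 = (-2 + 32)*8 = 30*8 = 240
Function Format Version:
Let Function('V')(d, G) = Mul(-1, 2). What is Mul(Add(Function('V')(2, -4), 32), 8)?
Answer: 240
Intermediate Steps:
Function('V')(d, G) = -2
Mul(Add(Function('V')(2, -4), 32), 8) = Mul(Add(-2, 32), 8) = Mul(30, 8) = 240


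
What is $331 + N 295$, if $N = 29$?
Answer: $8886$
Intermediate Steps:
$331 + N 295 = 331 + 29 \cdot 295 = 331 + 8555 = 8886$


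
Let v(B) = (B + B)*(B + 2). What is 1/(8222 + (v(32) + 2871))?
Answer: 1/13269 ≈ 7.5364e-5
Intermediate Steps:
v(B) = 2*B*(2 + B) (v(B) = (2*B)*(2 + B) = 2*B*(2 + B))
1/(8222 + (v(32) + 2871)) = 1/(8222 + (2*32*(2 + 32) + 2871)) = 1/(8222 + (2*32*34 + 2871)) = 1/(8222 + (2176 + 2871)) = 1/(8222 + 5047) = 1/13269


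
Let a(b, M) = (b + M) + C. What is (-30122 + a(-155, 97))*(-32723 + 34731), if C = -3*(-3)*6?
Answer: -60493008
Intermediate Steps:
C = 54 (C = 9*6 = 54)
a(b, M) = 54 + M + b (a(b, M) = (b + M) + 54 = (M + b) + 54 = 54 + M + b)
(-30122 + a(-155, 97))*(-32723 + 34731) = (-30122 + (54 + 97 - 155))*(-32723 + 34731) = (-30122 - 4)*2008 = -30126*2008 = -60493008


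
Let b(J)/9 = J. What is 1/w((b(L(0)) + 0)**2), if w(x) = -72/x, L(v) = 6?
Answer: -81/2 ≈ -40.500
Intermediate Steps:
b(J) = 9*J
1/w((b(L(0)) + 0)**2) = 1/(-72/(9*6 + 0)**2) = 1/(-72/(54 + 0)**2) = 1/(-72/(54**2)) = 1/(-72/2916) = 1/(-72*1/2916) = 1/(-2/81) = -81/2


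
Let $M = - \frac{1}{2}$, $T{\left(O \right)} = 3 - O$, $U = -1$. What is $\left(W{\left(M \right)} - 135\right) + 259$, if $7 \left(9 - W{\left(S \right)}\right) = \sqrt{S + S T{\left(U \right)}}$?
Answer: $133 - \frac{i \sqrt{10}}{14} \approx 133.0 - 0.22588 i$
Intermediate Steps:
$M = - \frac{1}{2}$ ($M = \left(-1\right) \frac{1}{2} = - \frac{1}{2} \approx -0.5$)
$W{\left(S \right)} = 9 - \frac{\sqrt{5} \sqrt{S}}{7}$ ($W{\left(S \right)} = 9 - \frac{\sqrt{S + S \left(3 - -1\right)}}{7} = 9 - \frac{\sqrt{S + S \left(3 + 1\right)}}{7} = 9 - \frac{\sqrt{S + S 4}}{7} = 9 - \frac{\sqrt{S + 4 S}}{7} = 9 - \frac{\sqrt{5 S}}{7} = 9 - \frac{\sqrt{5} \sqrt{S}}{7}$)
$\left(W{\left(M \right)} - 135\right) + 259 = \left(\left(9 - \frac{\sqrt{5} \sqrt{- \frac{1}{2}}}{7}\right) - 135\right) + 259 = \left(\left(9 - \frac{\sqrt{5} \frac{i \sqrt{2}}{2}}{7}\right) - 135\right) + 259 = \left(\left(9 - \frac{i \sqrt{10}}{14}\right) - 135\right) + 259 = \left(-126 - \frac{i \sqrt{10}}{14}\right) + 259 = 133 - \frac{i \sqrt{10}}{14}$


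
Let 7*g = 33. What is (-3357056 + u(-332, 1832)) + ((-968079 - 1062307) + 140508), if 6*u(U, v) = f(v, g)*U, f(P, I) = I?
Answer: -36730364/7 ≈ -5.2472e+6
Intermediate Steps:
g = 33/7 (g = (1/7)*33 = 33/7 ≈ 4.7143)
u(U, v) = 11*U/14 (u(U, v) = (33*U/7)/6 = 11*U/14)
(-3357056 + u(-332, 1832)) + ((-968079 - 1062307) + 140508) = (-3357056 + (11/14)*(-332)) + ((-968079 - 1062307) + 140508) = (-3357056 - 1826/7) + (-2030386 + 140508) = -23501218/7 - 1889878 = -36730364/7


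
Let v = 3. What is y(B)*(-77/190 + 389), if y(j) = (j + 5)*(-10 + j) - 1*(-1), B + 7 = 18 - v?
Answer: -369165/38 ≈ -9714.9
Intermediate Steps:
B = 8 (B = -7 + (18 - 1*3) = -7 + (18 - 3) = -7 + 15 = 8)
y(j) = 1 + (-10 + j)*(5 + j) (y(j) = (5 + j)*(-10 + j) + 1 = (-10 + j)*(5 + j) + 1 = 1 + (-10 + j)*(5 + j))
y(B)*(-77/190 + 389) = (-49 + 8² - 5*8)*(-77/190 + 389) = (-49 + 64 - 40)*(-77*1/190 + 389) = -25*(-77/190 + 389) = -25*73833/190 = -369165/38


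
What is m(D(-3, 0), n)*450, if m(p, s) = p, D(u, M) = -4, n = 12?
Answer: -1800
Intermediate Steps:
m(D(-3, 0), n)*450 = -4*450 = -1800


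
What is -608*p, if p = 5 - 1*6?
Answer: 608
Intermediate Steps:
p = -1 (p = 5 - 6 = -1)
-608*p = -608*(-1) = 608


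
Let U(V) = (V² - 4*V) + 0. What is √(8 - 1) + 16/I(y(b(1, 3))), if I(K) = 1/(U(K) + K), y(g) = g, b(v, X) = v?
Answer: -32 + √7 ≈ -29.354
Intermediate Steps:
U(V) = V² - 4*V
I(K) = 1/(K + K*(-4 + K)) (I(K) = 1/(K*(-4 + K) + K) = 1/(K + K*(-4 + K)))
√(8 - 1) + 16/I(y(b(1, 3))) = √(8 - 1) + 16/(1/(1*(-3 + 1))) = √7 + 16/(1/(-2)) = √7 + 16/(1*(-½)) = √7 + 16/(-½) = √7 - 2*16 = √7 - 32 = -32 + √7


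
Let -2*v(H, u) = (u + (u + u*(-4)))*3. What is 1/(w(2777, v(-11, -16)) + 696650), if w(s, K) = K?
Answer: 1/696602 ≈ 1.4355e-6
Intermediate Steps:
v(H, u) = 3*u (v(H, u) = -(u + (u + u*(-4)))*3/2 = -(u + (u - 4*u))*3/2 = -(u - 3*u)*3/2 = -(-2*u)*3/2 = -(-3)*u = 3*u)
1/(w(2777, v(-11, -16)) + 696650) = 1/(3*(-16) + 696650) = 1/(-48 + 696650) = 1/696602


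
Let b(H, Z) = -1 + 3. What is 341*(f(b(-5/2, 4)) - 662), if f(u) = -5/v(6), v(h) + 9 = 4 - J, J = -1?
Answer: -901263/4 ≈ -2.2532e+5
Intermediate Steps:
v(h) = -4 (v(h) = -9 + (4 - 1*(-1)) = -9 + (4 + 1) = -9 + 5 = -4)
b(H, Z) = 2
f(u) = 5/4 (f(u) = -5/(-4) = -5*(-1/4) = 5/4)
341*(f(b(-5/2, 4)) - 662) = 341*(5/4 - 662) = 341*(-2643/4) = -901263/4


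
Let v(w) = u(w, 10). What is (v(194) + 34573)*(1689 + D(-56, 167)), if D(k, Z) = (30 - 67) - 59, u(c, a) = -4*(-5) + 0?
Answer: 55106649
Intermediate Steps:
u(c, a) = 20 (u(c, a) = 20 + 0 = 20)
v(w) = 20
D(k, Z) = -96 (D(k, Z) = -37 - 59 = -96)
(v(194) + 34573)*(1689 + D(-56, 167)) = (20 + 34573)*(1689 - 96) = 34593*1593 = 55106649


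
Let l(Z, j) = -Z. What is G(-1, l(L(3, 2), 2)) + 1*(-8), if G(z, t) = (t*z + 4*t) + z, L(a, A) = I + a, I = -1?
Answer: -15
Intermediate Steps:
L(a, A) = -1 + a
G(z, t) = z + 4*t + t*z (G(z, t) = (4*t + t*z) + z = z + 4*t + t*z)
G(-1, l(L(3, 2), 2)) + 1*(-8) = (-1 + 4*(-(-1 + 3)) - (-1 + 3)*(-1)) + 1*(-8) = (-1 + 4*(-1*2) - 1*2*(-1)) - 8 = (-1 + 4*(-2) - 2*(-1)) - 8 = (-1 - 8 + 2) - 8 = -7 - 8 = -15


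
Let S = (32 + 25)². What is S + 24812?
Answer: 28061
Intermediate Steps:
S = 3249 (S = 57² = 3249)
S + 24812 = 3249 + 24812 = 28061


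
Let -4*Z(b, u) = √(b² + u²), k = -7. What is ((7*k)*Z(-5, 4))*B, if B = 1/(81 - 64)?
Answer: 49*√41/68 ≈ 4.6140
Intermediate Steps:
Z(b, u) = -√(b² + u²)/4
B = 1/17 ≈ 0.058824
((7*k)*Z(-5, 4))*B = ((7*(-7))*(-√((-5)² + 4²)/4))*(1/17) = -(-49)*√(25 + 16)/4*(1/17) = -(-49)*√41/4*(1/17) = (49*√41/4)*(1/17) = 49*√41/68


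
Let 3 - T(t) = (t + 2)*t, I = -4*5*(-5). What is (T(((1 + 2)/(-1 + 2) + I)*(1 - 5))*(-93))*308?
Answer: 4838458548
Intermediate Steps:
I = 100 (I = -20*(-5) = 100)
T(t) = 3 - t*(2 + t) (T(t) = 3 - (t + 2)*t = 3 - (2 + t)*t = 3 - t*(2 + t))
(T(((1 + 2)/(-1 + 2) + I)*(1 - 5))*(-93))*308 = ((3 - (((1 + 2)/(-1 + 2) + 100)*(1 - 5))² - 2*((1 + 2)/(-1 + 2) + 100)*(1 - 5))*(-93))*308 = ((3 - ((3/1 + 100)*(-4))² - 2*(3/1 + 100)*(-4))*(-93))*308 = ((3 - ((3*1 + 100)*(-4))² - 2*(3*1 + 100)*(-4))*(-93))*308 = ((3 - ((3 + 100)*(-4))² - 2*(3 + 100)*(-4))*(-93))*308 = ((3 - (103*(-4))² - 206*(-4))*(-93))*308 = ((3 - 1*(-412)² - 2*(-412))*(-93))*308 = ((3 - 1*169744 + 824)*(-93))*308 = ((3 - 169744 + 824)*(-93))*308 = -168917*(-93)*308 = 15709281*308 = 4838458548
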